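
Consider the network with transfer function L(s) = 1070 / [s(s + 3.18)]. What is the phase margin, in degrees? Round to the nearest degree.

6 deg

Gain crossover: |L(jω)| = 1 at ω ≈ 32.6 rad/sec.
∠L(j32.6) = −90° − arctan(32.6/3.18) ≈ -174.43°
PM = 180° + (-174.43°) = 5.57°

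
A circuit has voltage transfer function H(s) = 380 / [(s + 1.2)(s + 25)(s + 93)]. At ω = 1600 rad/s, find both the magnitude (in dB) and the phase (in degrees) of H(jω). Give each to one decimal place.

|H| = -140.7 dB, ∠H = -265.7°

|j1600 + 1.2| = √(1600² + 1.2²) = 1600
|j1600 + 25| = √(1600² + 25²) = 1600
|j1600 + 93| = √(1600² + 93²) = 1603
|H(j1600)| = 380 / (1600 × 1600 × 1603) = 9.2606e-08
20 log₁₀(9.2606e-08) = -140.67 dB
∠(j1600 + 1.2) = arctan(1600/1.2) = 89.96°
∠(j1600 + 25) = arctan(1600/25) = 89.10°
∠(j1600 + 93) = arctan(1600/93) = 86.67°
∠H(j1600) = − (89.96° + 89.10° + 86.67°) = -265.74°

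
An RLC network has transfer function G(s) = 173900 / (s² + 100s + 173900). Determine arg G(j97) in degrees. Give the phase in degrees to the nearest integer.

-3°

∠[(j97)² + 100(j97) + 173900] = ∠[1.6449e+05 + j9700] = 3.37°
∠G(j97) = −3.37° = -3.37°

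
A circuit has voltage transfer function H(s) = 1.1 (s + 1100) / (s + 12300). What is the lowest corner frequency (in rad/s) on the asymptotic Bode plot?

1100 rad/s

Break frequencies occur at each pole and zero magnitude: 1100 rad/s, 12300 rad/s.
The lowest is 1100 rad/s.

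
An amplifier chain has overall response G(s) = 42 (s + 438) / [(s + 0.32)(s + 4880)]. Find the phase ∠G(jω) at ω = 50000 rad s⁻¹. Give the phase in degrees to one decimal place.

∠(j50000 + 438) = arctan(50000/438) = 89.50°
∠(j50000 + 0.32) = arctan(50000/0.32) = 90.00°
∠(j50000 + 4880) = arctan(50000/4880) = 84.43°
∠G(j50000) = 89.50° − (90.00° + 84.43°) = -84.93°

-84.9 deg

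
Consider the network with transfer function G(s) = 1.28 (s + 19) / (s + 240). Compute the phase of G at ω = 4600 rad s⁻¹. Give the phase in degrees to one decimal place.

2.7 deg

∠(j4600 + 19) = arctan(4600/19) = 89.76°
∠(j4600 + 240) = arctan(4600/240) = 87.01°
∠G(j4600) = 89.76° − 87.01° = 2.75°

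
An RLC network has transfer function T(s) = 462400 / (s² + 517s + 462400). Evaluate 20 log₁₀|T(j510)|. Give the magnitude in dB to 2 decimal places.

|(j510)² + 517(j510) + 462400| = |2.023e+05 + j2.6367e+05| = 3.323e+05
|T(j510)| = 462400 / 3.323e+05 = 1.3914
20 log₁₀(1.3914) = 2.869 dB

2.87 dB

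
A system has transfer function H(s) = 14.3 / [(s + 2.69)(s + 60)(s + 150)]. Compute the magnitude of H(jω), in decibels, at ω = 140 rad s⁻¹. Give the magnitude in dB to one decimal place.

-109.7 dB

|j140 + 2.69| = √(140² + 2.69²) = 140
|j140 + 60| = √(140² + 60²) = 152.3
|j140 + 150| = √(140² + 150²) = 205.2
|H(j140)| = 14.3 / (140 × 152.3 × 205.2) = 3.2677e-06
20 log₁₀(3.2677e-06) = -109.72 dB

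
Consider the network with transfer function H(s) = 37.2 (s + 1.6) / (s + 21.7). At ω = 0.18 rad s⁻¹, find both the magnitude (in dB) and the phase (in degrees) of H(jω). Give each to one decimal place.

|H| = 8.8 dB, ∠H = 5.9°

|j0.18 + 1.6| = √(0.18² + 1.6²) = 1.61
|j0.18 + 21.7| = √(0.18² + 21.7²) = 21.7
|H(j0.18)| = 37.2 × 1.61 / 21.7 = 2.7601
20 log₁₀(2.7601) = 8.82 dB
∠(j0.18 + 1.6) = arctan(0.18/1.6) = 6.42°
∠(j0.18 + 21.7) = arctan(0.18/21.7) = 0.48°
∠H(j0.18) = 6.42° − 0.48° = 5.94°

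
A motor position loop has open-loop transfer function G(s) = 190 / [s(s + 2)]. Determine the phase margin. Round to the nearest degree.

Gain crossover: |G(jω)| = 1 at ω ≈ 13.7 rad/sec.
∠G(j13.7) = −90° − arctan(13.7/2) ≈ -171.70°
PM = 180° + (-171.70°) = 8.30°

8°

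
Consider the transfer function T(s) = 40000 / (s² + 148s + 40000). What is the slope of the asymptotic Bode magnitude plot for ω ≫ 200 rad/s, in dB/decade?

-40 dB/decade

With 0 zeros and 2 poles, the high-frequency asymptotic slope is 20 × (0 − 2) = -40 dB/decade.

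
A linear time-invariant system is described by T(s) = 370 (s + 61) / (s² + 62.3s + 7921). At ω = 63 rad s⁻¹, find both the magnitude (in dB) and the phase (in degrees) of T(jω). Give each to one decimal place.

|T| = 15.3 dB, ∠T = 1.1°

|j63 + 61| = √(63² + 61²) = 87.69
|(j63)² + 62.3(j63) + 7921| = |3952 + j3924.9| = 5570
|T(j63)| = 370 × 87.69 / 5570 = 5.8253
20 log₁₀(5.8253) = 15.31 dB
∠(j63 + 61) = arctan(63/61) = 45.92°
∠[(j63)² + 62.3(j63) + 7921] = ∠[3952 + j3924.9] = 44.80°
∠T(j63) = 45.92° − 44.80° = 1.12°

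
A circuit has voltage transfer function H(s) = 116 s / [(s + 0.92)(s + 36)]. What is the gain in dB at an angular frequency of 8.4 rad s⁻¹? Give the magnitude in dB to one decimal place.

|j8.4| = 8.4
|j8.4 + 0.92| = √(8.4² + 0.92²) = 8.45
|j8.4 + 36| = √(8.4² + 36²) = 36.97
|H(j8.4)| = 116 × 8.4 / (8.45 × 36.97) = 3.1193
20 log₁₀(3.1193) = 9.88 dB

9.9 dB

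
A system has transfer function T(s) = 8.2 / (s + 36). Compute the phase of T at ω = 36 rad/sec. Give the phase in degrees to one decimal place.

∠(j36 + 36) = arctan(36/36) = 45.00°
∠T(j36) = −45.00° = -45.00°

-45.0 deg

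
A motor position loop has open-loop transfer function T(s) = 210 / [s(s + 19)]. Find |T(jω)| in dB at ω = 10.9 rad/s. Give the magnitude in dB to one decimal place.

-1.1 dB

|j10.9 + 19| = √(10.9² + 19²) = 21.9
|j10.9| = 10.9
|T(j10.9)| = 210 / (21.9 × 10.9) = 0.87955
20 log₁₀(0.87955) = -1.11 dB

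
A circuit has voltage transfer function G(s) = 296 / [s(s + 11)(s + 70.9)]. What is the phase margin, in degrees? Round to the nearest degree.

88°

Gain crossover: |G(jω)| = 1 at ω ≈ 0.379 rad s⁻¹.
∠G(j0.379) = −90° − arctan(0.379/11) − arctan(0.379/70.9) ≈ -92.28°
PM = 180° + (-92.28°) = 87.72°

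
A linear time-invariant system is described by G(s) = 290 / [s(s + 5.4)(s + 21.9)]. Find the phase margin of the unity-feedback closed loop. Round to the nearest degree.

Gain crossover: |G(jω)| = 1 at ω ≈ 2.25 rad/sec.
∠G(j2.25) = −90° − arctan(2.25/5.4) − arctan(2.25/21.9) ≈ -118.50°
PM = 180° + (-118.50°) = 61.50°

61°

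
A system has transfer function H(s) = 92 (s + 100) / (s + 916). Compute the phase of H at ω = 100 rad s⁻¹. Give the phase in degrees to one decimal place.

∠(j100 + 100) = arctan(100/100) = 45.00°
∠(j100 + 916) = arctan(100/916) = 6.23°
∠H(j100) = 45.00° − 6.23° = 38.77°

38.8°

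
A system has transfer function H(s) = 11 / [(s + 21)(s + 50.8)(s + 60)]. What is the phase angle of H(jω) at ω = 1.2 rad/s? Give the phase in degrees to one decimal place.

∠(j1.2 + 21) = arctan(1.2/21) = 3.27°
∠(j1.2 + 50.8) = arctan(1.2/50.8) = 1.35°
∠(j1.2 + 60) = arctan(1.2/60) = 1.15°
∠H(j1.2) = − (3.27° + 1.35° + 1.15°) = -5.77°

-5.8°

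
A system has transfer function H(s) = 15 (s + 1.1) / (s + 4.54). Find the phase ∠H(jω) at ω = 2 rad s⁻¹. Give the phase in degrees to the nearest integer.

37 deg

∠(j2 + 1.1) = arctan(2/1.1) = 61.19°
∠(j2 + 4.54) = arctan(2/4.54) = 23.77°
∠H(j2) = 61.19° − 23.77° = 37.41°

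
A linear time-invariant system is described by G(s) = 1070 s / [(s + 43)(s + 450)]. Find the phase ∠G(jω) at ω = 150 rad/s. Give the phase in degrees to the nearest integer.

∠(j150) = 90.00°
∠(j150 + 43) = arctan(150/43) = 74.00°
∠(j150 + 450) = arctan(150/450) = 18.43°
∠G(j150) = 90.00° − (74.00° + 18.43°) = -2.44°

-2°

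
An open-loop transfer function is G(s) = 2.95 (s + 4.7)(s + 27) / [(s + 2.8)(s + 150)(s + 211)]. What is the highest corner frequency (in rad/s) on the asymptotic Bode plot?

211 rad/s

Break frequencies occur at each pole and zero magnitude: 2.8 rad/s, 4.7 rad/s, 27 rad/s, 150 rad/s, 211 rad/s.
The highest is 211 rad/s.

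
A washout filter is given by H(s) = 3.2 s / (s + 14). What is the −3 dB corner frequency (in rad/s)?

14 rad/s

For a single-pole high-pass, the −3 dB point is at the pole: ω = 14 rad/s.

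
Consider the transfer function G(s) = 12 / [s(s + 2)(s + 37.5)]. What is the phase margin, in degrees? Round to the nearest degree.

Gain crossover: |G(jω)| = 1 at ω ≈ 0.159 rad s⁻¹.
∠G(j0.159) = −90° − arctan(0.159/2) − arctan(0.159/37.5) ≈ -94.80°
PM = 180° + (-94.80°) = 85.20°

85°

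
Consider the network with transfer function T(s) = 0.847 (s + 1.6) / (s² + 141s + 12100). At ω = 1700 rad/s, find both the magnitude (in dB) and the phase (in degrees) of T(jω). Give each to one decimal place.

|j1700 + 1.6| = √(1700² + 1.6²) = 1700
|(j1700)² + 141(j1700) + 12100| = |-2.8779e+06 + j2.397e+05| = 2.888e+06
|T(j1700)| = 0.847 × 1700 / 2.888e+06 = 0.0004986
20 log₁₀(0.0004986) = -66.04 dB
∠(j1700 + 1.6) = arctan(1700/1.6) = 89.95°
∠[(j1700)² + 141(j1700) + 12100] = ∠[-2.8779e+06 + j2.397e+05] = 175.24°
∠T(j1700) = 89.95° − 175.24° = -85.29°

|T| = -66.0 dB, ∠T = -85.3°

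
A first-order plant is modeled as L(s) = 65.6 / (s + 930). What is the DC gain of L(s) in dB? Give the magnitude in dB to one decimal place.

-23.0 dB

L(0) = 65.6 / 930 = 0.070538
20 log₁₀(0.070538) = -23.03 dB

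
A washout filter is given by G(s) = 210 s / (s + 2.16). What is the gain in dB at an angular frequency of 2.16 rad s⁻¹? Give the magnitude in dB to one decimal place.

43.4 dB

|j2.16| = 2.16
|j2.16 + 2.16| = √(2.16² + 2.16²) = 3.055
|G(j2.16)| = 210 × 2.16 / 3.055 = 148.49
20 log₁₀(148.49) = 43.43 dB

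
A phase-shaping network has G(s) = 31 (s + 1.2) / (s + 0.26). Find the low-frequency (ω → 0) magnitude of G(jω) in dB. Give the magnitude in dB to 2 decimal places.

43.11 dB

G(0) = 31 × 1.2 / 0.26 = 143.08
20 log₁₀(143.08) = 43.111 dB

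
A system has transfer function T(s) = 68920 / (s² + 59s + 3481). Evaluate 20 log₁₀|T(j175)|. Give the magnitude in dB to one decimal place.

|(j175)² + 59(j175) + 3481| = |-27144 + j10325| = 2.904e+04
|T(j175)| = 68920 / 2.904e+04 = 2.3732
20 log₁₀(2.3732) = 7.51 dB

7.5 dB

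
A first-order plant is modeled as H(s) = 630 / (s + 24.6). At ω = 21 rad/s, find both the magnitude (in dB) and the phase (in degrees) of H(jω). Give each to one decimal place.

|j21 + 24.6| = √(21² + 24.6²) = 32.34
|H(j21)| = 630 / 32.34 = 19.478
20 log₁₀(19.478) = 25.79 dB
∠(j21 + 24.6) = arctan(21/24.6) = 40.49°
∠H(j21) = −40.49° = -40.49°

|H| = 25.8 dB, ∠H = -40.5°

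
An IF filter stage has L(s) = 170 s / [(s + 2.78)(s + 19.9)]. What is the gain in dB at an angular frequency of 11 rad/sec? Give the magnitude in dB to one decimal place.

17.2 dB

|j11| = 11
|j11 + 2.78| = √(11² + 2.78²) = 11.35
|j11 + 19.9| = √(11² + 19.9²) = 22.74
|L(j11)| = 170 × 11 / (11.35 × 22.74) = 7.2486
20 log₁₀(7.2486) = 17.21 dB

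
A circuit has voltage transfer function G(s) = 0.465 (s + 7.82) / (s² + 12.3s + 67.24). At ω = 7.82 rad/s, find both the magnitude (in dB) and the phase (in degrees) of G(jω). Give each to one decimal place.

|j7.82 + 7.82| = √(7.82² + 7.82²) = 11.06
|(j7.82)² + 12.3(j7.82) + 67.24| = |6.0876 + j96.186| = 96.38
|G(j7.82)| = 0.465 × 11.06 / 96.38 = 0.053357
20 log₁₀(0.053357) = -25.46 dB
∠(j7.82 + 7.82) = arctan(7.82/7.82) = 45.00°
∠[(j7.82)² + 12.3(j7.82) + 67.24] = ∠[6.0876 + j96.186] = 86.38°
∠G(j7.82) = 45.00° − 86.38° = -41.38°

|G| = -25.5 dB, ∠G = -41.4°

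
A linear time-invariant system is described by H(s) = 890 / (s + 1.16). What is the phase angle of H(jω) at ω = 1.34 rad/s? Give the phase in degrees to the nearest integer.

-49°

∠(j1.34 + 1.16) = arctan(1.34/1.16) = 49.12°
∠H(j1.34) = −49.12° = -49.12°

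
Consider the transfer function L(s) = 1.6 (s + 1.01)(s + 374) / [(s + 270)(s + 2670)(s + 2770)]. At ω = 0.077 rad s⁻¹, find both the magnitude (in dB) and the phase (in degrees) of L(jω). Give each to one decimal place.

|j0.077 + 1.01| = √(0.077² + 1.01²) = 1.013
|j0.077 + 374| = √(0.077² + 374²) = 374
|j0.077 + 270| = √(0.077² + 270²) = 270
|j0.077 + 2670| = √(0.077² + 2670²) = 2670
|j0.077 + 2770| = √(0.077² + 2770²) = 2770
|L(j0.077)| = 1.6 × 1.013 × 374 / (270 × 2670 × 2770) = 3.0354e-07
20 log₁₀(3.0354e-07) = -130.36 dB
∠(j0.077 + 1.01) = arctan(0.077/1.01) = 4.36°
∠(j0.077 + 374) = arctan(0.077/374) = 0.01°
∠(j0.077 + 270) = arctan(0.077/270) = 0.02°
∠(j0.077 + 2670) = arctan(0.077/2670) = 0.00°
∠(j0.077 + 2770) = arctan(0.077/2770) = 0.00°
∠L(j0.077) = 4.36° + 0.01° − (0.02° + 0.00° + 0.00°) = 4.35°

|L| = -130.4 dB, ∠L = 4.4 deg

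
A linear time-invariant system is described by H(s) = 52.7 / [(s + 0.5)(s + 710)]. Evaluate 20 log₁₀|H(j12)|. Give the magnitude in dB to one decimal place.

-44.2 dB

|j12 + 0.5| = √(12² + 0.5²) = 12.01
|j12 + 710| = √(12² + 710²) = 710.1
|H(j12)| = 52.7 / (12.01 × 710.1) = 0.0061792
20 log₁₀(0.0061792) = -44.18 dB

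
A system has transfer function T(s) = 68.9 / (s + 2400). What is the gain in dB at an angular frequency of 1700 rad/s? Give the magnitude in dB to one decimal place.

|j1700 + 2400| = √(1700² + 2400²) = 2941
|T(j1700)| = 68.9 / 2941 = 0.023427
20 log₁₀(0.023427) = -32.61 dB

-32.6 dB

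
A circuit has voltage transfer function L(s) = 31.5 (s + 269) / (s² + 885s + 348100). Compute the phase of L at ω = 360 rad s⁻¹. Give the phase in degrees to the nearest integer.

-2°

∠(j360 + 269) = arctan(360/269) = 53.23°
∠[(j360)² + 885(j360) + 348100] = ∠[2.185e+05 + j3.186e+05] = 55.56°
∠L(j360) = 53.23° − 55.56° = -2.33°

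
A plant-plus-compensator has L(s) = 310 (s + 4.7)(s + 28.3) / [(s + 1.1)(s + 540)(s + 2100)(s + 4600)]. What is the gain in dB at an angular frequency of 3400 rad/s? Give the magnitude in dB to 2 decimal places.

-97.46 dB

|j3400 + 4.7| = √(3400² + 4.7²) = 3400
|j3400 + 28.3| = √(3400² + 28.3²) = 3400
|j3400 + 1.1| = √(3400² + 1.1²) = 3400
|j3400 + 540| = √(3400² + 540²) = 3443
|j3400 + 2100| = √(3400² + 2100²) = 3996
|j3400 + 4600| = √(3400² + 4600²) = 5720
|L(j3400)| = 310 × 3400 × 3400 / (3400 × 3443 × 3996 × 5720) = 1.3394e-05
20 log₁₀(1.3394e-05) = -97.462 dB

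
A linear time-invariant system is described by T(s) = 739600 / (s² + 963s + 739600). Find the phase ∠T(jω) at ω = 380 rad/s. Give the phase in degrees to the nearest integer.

∠[(j380)² + 963(j380) + 739600] = ∠[5.952e+05 + j3.6594e+05] = 31.58°
∠T(j380) = −31.58° = -31.58°

-32°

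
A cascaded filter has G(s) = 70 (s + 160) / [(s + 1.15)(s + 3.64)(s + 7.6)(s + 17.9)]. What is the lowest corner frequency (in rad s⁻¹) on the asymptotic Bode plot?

Break frequencies occur at each pole and zero magnitude: 1.15 rad s⁻¹, 3.64 rad s⁻¹, 7.6 rad s⁻¹, 17.9 rad s⁻¹, 160 rad s⁻¹.
The lowest is 1.15 rad s⁻¹.

1.15 rad s⁻¹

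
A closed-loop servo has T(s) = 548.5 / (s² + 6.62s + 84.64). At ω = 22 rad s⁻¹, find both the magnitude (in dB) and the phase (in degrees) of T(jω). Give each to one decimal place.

|T| = 2.2 dB, ∠T = -160.0°

|(j22)² + 6.62(j22) + 84.64| = |-399.36 + j145.64| = 425.1
|T(j22)| = 548.5 / 425.1 = 1.2903
20 log₁₀(1.2903) = 2.21 dB
∠[(j22)² + 6.62(j22) + 84.64] = ∠[-399.36 + j145.64] = 159.96°
∠T(j22) = −159.96° = -159.96°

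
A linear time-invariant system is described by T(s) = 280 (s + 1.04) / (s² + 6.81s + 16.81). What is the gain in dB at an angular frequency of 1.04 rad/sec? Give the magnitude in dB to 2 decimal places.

27.56 dB

|j1.04 + 1.04| = √(1.04² + 1.04²) = 1.471
|(j1.04)² + 6.81(j1.04) + 16.81| = |15.728 + j7.0824| = 17.25
|T(j1.04)| = 280 × 1.471 / 17.25 = 23.874
20 log₁₀(23.874) = 27.559 dB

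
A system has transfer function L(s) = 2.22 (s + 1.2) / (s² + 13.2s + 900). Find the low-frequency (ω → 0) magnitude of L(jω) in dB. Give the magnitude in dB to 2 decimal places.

L(0) = 2.22 × 1.2 / 900 = 0.00296
20 log₁₀(0.00296) = -50.574 dB

-50.57 dB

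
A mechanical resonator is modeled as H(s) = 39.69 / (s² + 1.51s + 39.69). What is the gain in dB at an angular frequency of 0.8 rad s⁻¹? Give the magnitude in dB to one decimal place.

|(j0.8)² + 1.51(j0.8) + 39.69| = |39.05 + j1.208| = 39.07
|H(j0.8)| = 39.69 / 39.07 = 1.0159
20 log₁₀(1.0159) = 0.14 dB

0.1 dB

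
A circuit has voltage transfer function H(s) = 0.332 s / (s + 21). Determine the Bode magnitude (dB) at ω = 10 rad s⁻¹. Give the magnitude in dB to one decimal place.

-16.9 dB

|j10| = 10
|j10 + 21| = √(10² + 21²) = 23.26
|H(j10)| = 0.332 × 10 / 23.26 = 0.14274
20 log₁₀(0.14274) = -16.91 dB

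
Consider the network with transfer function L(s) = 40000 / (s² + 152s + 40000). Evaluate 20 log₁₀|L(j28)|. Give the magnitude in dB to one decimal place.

0.1 dB

|(j28)² + 152(j28) + 40000| = |39216 + j4256| = 3.945e+04
|L(j28)| = 40000 / 3.945e+04 = 1.014
20 log₁₀(1.014) = 0.12 dB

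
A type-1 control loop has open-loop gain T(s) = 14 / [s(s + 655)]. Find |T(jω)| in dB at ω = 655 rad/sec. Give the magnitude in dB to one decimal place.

|j655 + 655| = √(655² + 655²) = 926.3
|j655| = 655
|T(j655)| = 14 / (926.3 × 655) = 2.3074e-05
20 log₁₀(2.3074e-05) = -92.74 dB

-92.7 dB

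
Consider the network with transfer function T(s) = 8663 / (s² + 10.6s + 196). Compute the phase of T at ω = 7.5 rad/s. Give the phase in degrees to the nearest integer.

-30°

∠[(j7.5)² + 10.6(j7.5) + 196] = ∠[139.75 + j79.5] = 29.63°
∠T(j7.5) = −29.63° = -29.63°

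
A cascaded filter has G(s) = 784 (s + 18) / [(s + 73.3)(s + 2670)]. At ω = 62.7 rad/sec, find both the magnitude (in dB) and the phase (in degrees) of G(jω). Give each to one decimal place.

|j62.7 + 18| = √(62.7² + 18²) = 65.23
|j62.7 + 73.3| = √(62.7² + 73.3²) = 96.46
|j62.7 + 2670| = √(62.7² + 2670²) = 2671
|G(j62.7)| = 784 × 65.23 / (96.46 × 2671) = 0.19852
20 log₁₀(0.19852) = -14.04 dB
∠(j62.7 + 18) = arctan(62.7/18) = 73.98°
∠(j62.7 + 73.3) = arctan(62.7/73.3) = 40.54°
∠(j62.7 + 2670) = arctan(62.7/2670) = 1.35°
∠G(j62.7) = 73.98° − (40.54° + 1.35°) = 32.09°

|G| = -14.0 dB, ∠G = 32.1 deg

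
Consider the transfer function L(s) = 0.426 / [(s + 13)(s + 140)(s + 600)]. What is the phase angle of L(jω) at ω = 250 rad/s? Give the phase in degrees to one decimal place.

∠(j250 + 13) = arctan(250/13) = 87.02°
∠(j250 + 140) = arctan(250/140) = 60.75°
∠(j250 + 600) = arctan(250/600) = 22.62°
∠L(j250) = − (87.02° + 60.75° + 22.62°) = -170.39°

-170.4°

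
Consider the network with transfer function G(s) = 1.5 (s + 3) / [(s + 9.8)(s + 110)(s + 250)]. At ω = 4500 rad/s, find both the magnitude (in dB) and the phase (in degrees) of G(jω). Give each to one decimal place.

|G| = -142.6 dB, ∠G = -175.3°

|j4500 + 3| = √(4500² + 3²) = 4500
|j4500 + 9.8| = √(4500² + 9.8²) = 4500
|j4500 + 110| = √(4500² + 110²) = 4501
|j4500 + 250| = √(4500² + 250²) = 4507
|G(j4500)| = 1.5 × 4500 / (4500 × 4501 × 4507) = 7.3938e-08
20 log₁₀(7.3938e-08) = -142.62 dB
∠(j4500 + 3) = arctan(4500/3) = 89.96°
∠(j4500 + 9.8) = arctan(4500/9.8) = 89.88°
∠(j4500 + 110) = arctan(4500/110) = 88.60°
∠(j4500 + 250) = arctan(4500/250) = 86.82°
∠G(j4500) = 89.96° − (89.88° + 88.60° + 86.82°) = -175.33°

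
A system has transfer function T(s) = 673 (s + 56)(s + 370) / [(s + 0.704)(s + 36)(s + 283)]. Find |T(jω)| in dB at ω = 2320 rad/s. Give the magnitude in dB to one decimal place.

-10.7 dB

|j2320 + 56| = √(2320² + 56²) = 2321
|j2320 + 370| = √(2320² + 370²) = 2349
|j2320 + 0.704| = √(2320² + 0.704²) = 2320
|j2320 + 36| = √(2320² + 36²) = 2320
|j2320 + 283| = √(2320² + 283²) = 2337
|T(j2320)| = 673 × 2321 × 2349 / (2320 × 2320 × 2337) = 0.29164
20 log₁₀(0.29164) = -10.70 dB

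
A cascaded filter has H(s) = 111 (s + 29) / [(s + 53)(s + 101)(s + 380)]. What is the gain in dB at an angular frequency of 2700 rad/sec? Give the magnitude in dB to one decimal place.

|j2700 + 29| = √(2700² + 29²) = 2700
|j2700 + 53| = √(2700² + 53²) = 2701
|j2700 + 101| = √(2700² + 101²) = 2702
|j2700 + 380| = √(2700² + 380²) = 2727
|H(j2700)| = 111 × 2700 / (2701 × 2702 × 2727) = 1.5065e-05
20 log₁₀(1.5065e-05) = -96.44 dB

-96.4 dB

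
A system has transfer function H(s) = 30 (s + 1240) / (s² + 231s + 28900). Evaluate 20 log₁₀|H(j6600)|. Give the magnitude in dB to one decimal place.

-46.7 dB

|j6600 + 1240| = √(6600² + 1240²) = 6715
|(j6600)² + 231(j6600) + 28900| = |-4.3531e+07 + j1.5246e+06| = 4.356e+07
|H(j6600)| = 30 × 6715 / 4.356e+07 = 0.0046252
20 log₁₀(0.0046252) = -46.70 dB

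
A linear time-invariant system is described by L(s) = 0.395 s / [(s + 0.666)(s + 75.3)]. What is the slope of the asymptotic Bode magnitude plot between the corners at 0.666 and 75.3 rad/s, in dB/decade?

0 dB/decade

In this band the factors already past their corner are: 1 differentiator zero, pole at 0.666; net slope = 0 dB/decade.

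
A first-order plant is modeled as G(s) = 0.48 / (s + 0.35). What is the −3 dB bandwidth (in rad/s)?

For a single-pole low-pass, the −3 dB point is at the pole: ω = 0.35 rad/s.

0.35 rad/s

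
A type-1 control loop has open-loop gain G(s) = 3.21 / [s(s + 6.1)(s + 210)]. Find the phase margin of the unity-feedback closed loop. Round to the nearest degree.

90°

Gain crossover: |G(jω)| = 1 at ω ≈ 0.00251 rad s⁻¹.
∠G(j0.00251) = −90° − arctan(0.00251/6.1) − arctan(0.00251/210) ≈ -90.02°
PM = 180° + (-90.02°) = 89.98°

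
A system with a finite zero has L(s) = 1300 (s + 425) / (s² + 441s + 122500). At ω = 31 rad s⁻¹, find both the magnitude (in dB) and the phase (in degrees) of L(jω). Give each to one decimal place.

|L| = 13.1 dB, ∠L = -2.2°

|j31 + 425| = √(31² + 425²) = 426.1
|(j31)² + 441(j31) + 122500| = |1.2154e+05 + j13671| = 1.223e+05
|L(j31)| = 1300 × 426.1 / 1.223e+05 = 4.5294
20 log₁₀(4.5294) = 13.12 dB
∠(j31 + 425) = arctan(31/425) = 4.17°
∠[(j31)² + 441(j31) + 122500] = ∠[1.2154e+05 + j13671] = 6.42°
∠L(j31) = 4.17° − 6.42° = -2.25°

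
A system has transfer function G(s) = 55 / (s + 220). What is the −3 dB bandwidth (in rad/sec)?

220 rad/sec

For a single-pole low-pass, the −3 dB point is at the pole: ω = 220 rad/sec.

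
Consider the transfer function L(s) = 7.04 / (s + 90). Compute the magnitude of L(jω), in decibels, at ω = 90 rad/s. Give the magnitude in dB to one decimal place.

|j90 + 90| = √(90² + 90²) = 127.3
|L(j90)| = 7.04 / 127.3 = 0.055311
20 log₁₀(0.055311) = -25.14 dB

-25.1 dB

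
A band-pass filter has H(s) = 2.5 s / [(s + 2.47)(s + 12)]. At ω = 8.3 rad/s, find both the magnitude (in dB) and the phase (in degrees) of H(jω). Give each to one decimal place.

|H| = -15.7 dB, ∠H = -18.1°

|j8.3| = 8.3
|j8.3 + 2.47| = √(8.3² + 2.47²) = 8.66
|j8.3 + 12| = √(8.3² + 12²) = 14.59
|H(j8.3)| = 2.5 × 8.3 / (8.66 × 14.59) = 0.16422
20 log₁₀(0.16422) = -15.69 dB
∠(j8.3) = 90.00°
∠(j8.3 + 2.47) = arctan(8.3/2.47) = 73.43°
∠(j8.3 + 12) = arctan(8.3/12) = 34.67°
∠H(j8.3) = 90.00° − (73.43° + 34.67°) = -18.10°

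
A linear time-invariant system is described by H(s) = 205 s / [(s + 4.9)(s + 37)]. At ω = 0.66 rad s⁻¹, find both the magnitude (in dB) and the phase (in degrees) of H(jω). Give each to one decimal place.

|H| = -2.6 dB, ∠H = 81.3 deg

|j0.66| = 0.66
|j0.66 + 4.9| = √(0.66² + 4.9²) = 4.944
|j0.66 + 37| = √(0.66² + 37²) = 37.01
|H(j0.66)| = 205 × 0.66 / (4.944 × 37.01) = 0.73948
20 log₁₀(0.73948) = -2.62 dB
∠(j0.66) = 90.00°
∠(j0.66 + 4.9) = arctan(0.66/4.9) = 7.67°
∠(j0.66 + 37) = arctan(0.66/37) = 1.02°
∠H(j0.66) = 90.00° − (7.67° + 1.02°) = 81.31°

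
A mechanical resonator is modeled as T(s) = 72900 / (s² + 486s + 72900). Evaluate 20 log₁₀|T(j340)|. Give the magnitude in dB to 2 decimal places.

-7.39 dB

|(j340)² + 486(j340) + 72900| = |-42700 + j1.6524e+05| = 1.707e+05
|T(j340)| = 72900 / 1.707e+05 = 0.42715
20 log₁₀(0.42715) = -7.388 dB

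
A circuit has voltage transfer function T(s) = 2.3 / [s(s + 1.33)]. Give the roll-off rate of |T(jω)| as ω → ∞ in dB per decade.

With 0 zeros and 2 poles, the high-frequency asymptotic slope is 20 × (0 − 2) = -40 dB/decade.

-40 dB/decade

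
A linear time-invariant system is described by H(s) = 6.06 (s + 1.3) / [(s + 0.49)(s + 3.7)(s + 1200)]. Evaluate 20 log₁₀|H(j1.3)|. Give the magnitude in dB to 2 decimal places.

-55.37 dB

|j1.3 + 1.3| = √(1.3² + 1.3²) = 1.838
|j1.3 + 0.49| = √(1.3² + 0.49²) = 1.389
|j1.3 + 3.7| = √(1.3² + 3.7²) = 3.922
|j1.3 + 1200| = √(1.3² + 1200²) = 1200
|H(j1.3)| = 6.06 × 1.838 / (1.389 × 3.922 × 1200) = 0.001704
20 log₁₀(0.001704) = -55.370 dB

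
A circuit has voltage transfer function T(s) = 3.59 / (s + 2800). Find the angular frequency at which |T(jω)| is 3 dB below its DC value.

For a single-pole low-pass, the −3 dB point is at the pole: ω = 2800 rad/s.

2800 rad/s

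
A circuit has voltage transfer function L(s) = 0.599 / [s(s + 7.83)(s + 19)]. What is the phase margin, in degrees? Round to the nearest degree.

90°

Gain crossover: |L(jω)| = 1 at ω ≈ 0.00403 rad/s.
∠L(j0.00403) = −90° − arctan(0.00403/7.83) − arctan(0.00403/19) ≈ -90.04°
PM = 180° + (-90.04°) = 89.96°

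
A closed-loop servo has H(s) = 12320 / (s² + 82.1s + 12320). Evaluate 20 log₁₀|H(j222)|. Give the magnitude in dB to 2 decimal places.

|(j222)² + 82.1(j222) + 12320| = |-36964 + j18226| = 4.121e+04
|H(j222)| = 12320 / 4.121e+04 = 0.29893
20 log₁₀(0.29893) = -10.489 dB

-10.49 dB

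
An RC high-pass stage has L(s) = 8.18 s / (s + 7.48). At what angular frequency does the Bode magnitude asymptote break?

7.48 rad/sec

The single real pole at s = −7.48 gives a corner at ω = 7.48 rad/sec.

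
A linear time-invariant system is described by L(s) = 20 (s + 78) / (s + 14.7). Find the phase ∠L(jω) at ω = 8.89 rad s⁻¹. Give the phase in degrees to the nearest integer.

-25°

∠(j8.89 + 78) = arctan(8.89/78) = 6.50°
∠(j8.89 + 14.7) = arctan(8.89/14.7) = 31.16°
∠L(j8.89) = 6.50° − 31.16° = -24.66°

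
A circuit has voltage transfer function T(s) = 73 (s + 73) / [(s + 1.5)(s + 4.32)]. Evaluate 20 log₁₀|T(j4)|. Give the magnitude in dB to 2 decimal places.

|j4 + 73| = √(4² + 73²) = 73.11
|j4 + 1.5| = √(4² + 1.5²) = 4.272
|j4 + 4.32| = √(4² + 4.32²) = 5.887
|T(j4)| = 73 × 73.11 / (4.272 × 5.887) = 212.2
20 log₁₀(212.2) = 46.535 dB

46.53 dB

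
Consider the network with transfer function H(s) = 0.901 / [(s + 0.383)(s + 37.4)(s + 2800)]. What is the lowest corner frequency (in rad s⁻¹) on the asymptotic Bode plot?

Break frequencies occur at each pole and zero magnitude: 0.383 rad s⁻¹, 37.4 rad s⁻¹, 2800 rad s⁻¹.
The lowest is 0.383 rad s⁻¹.

0.383 rad s⁻¹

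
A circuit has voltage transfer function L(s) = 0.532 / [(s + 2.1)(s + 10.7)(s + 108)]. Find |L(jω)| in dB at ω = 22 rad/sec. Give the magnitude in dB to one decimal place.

|j22 + 2.1| = √(22² + 2.1²) = 22.1
|j22 + 10.7| = √(22² + 10.7²) = 24.46
|j22 + 108| = √(22² + 108²) = 110.2
|L(j22)| = 0.532 / (22.1 × 24.46 × 110.2) = 8.9277e-06
20 log₁₀(8.9277e-06) = -100.99 dB

-101.0 dB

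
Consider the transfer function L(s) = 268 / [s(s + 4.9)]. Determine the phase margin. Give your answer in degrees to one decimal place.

Gain crossover: |L(jω)| = 1 at ω ≈ 16 rad s⁻¹.
∠L(j16) = −90° − arctan(16/4.9) ≈ -162.98°
PM = 180° + (-162.98°) = 17.02°

17.0°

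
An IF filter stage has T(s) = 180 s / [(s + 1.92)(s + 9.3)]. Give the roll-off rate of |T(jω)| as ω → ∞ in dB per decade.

-20 dB/decade

With 1 zero and 2 poles, the high-frequency asymptotic slope is 20 × (1 − 2) = -20 dB/decade.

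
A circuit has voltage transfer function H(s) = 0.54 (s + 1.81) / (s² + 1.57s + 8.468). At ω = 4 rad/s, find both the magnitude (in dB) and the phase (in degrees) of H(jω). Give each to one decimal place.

|j4 + 1.81| = √(4² + 1.81²) = 4.39
|(j4)² + 1.57(j4) + 8.468| = |-7.532 + j6.28| = 9.807
|H(j4)| = 0.54 × 4.39 / 9.807 = 0.24176
20 log₁₀(0.24176) = -12.33 dB
∠(j4 + 1.81) = arctan(4/1.81) = 65.65°
∠[(j4)² + 1.57(j4) + 8.468] = ∠[-7.532 + j6.28] = 140.18°
∠H(j4) = 65.65° − 140.18° = -74.53°

|H| = -12.3 dB, ∠H = -74.5°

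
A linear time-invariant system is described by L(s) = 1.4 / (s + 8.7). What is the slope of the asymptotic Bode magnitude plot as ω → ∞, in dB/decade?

With 0 zeros and 1 pole, the high-frequency asymptotic slope is 20 × (0 − 1) = -20 dB/decade.

-20 dB/decade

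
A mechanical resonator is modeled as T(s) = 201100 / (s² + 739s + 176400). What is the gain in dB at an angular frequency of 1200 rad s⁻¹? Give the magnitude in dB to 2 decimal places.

|(j1200)² + 739(j1200) + 176400| = |-1.2636e+06 + j8.868e+05| = 1.544e+06
|T(j1200)| = 201100 / 1.544e+06 = 0.13027
20 log₁₀(0.13027) = -17.703 dB

-17.70 dB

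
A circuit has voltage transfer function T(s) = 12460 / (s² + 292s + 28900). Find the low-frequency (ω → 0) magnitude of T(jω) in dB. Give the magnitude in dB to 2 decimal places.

T(0) = 12460 / 28900 = 0.43114
20 log₁₀(0.43114) = -7.308 dB

-7.31 dB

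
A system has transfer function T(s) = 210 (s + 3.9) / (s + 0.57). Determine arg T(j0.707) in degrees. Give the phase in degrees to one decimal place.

-40.8°

∠(j0.707 + 3.9) = arctan(0.707/3.9) = 10.28°
∠(j0.707 + 0.57) = arctan(0.707/0.57) = 51.12°
∠T(j0.707) = 10.28° − 51.12° = -40.85°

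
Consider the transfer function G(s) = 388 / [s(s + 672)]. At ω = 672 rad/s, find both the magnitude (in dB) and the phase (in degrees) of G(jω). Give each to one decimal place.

|j672 + 672| = √(672² + 672²) = 950.4
|j672| = 672
|G(j672)| = 388 / (950.4 × 672) = 0.00060754
20 log₁₀(0.00060754) = -64.33 dB
∠(j672 + 672) = arctan(672/672) = 45.00°
∠(j672) = 90.00°
∠G(j672) = − (45.00° + 90.00°) = -135.00°

|G| = -64.3 dB, ∠G = -135.0°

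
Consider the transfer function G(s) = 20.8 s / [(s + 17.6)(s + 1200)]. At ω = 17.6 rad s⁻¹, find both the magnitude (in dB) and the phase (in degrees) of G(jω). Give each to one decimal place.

|G| = -38.2 dB, ∠G = 44.2°

|j17.6| = 17.6
|j17.6 + 17.6| = √(17.6² + 17.6²) = 24.89
|j17.6 + 1200| = √(17.6² + 1200²) = 1200
|G(j17.6)| = 20.8 × 17.6 / (24.89 × 1200) = 0.012255
20 log₁₀(0.012255) = -38.23 dB
∠(j17.6) = 90.00°
∠(j17.6 + 17.6) = arctan(17.6/17.6) = 45.00°
∠(j17.6 + 1200) = arctan(17.6/1200) = 0.84°
∠G(j17.6) = 90.00° − (45.00° + 0.84°) = 44.16°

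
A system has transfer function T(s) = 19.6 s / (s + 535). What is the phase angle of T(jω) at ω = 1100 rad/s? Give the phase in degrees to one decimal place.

25.9°

∠(j1100) = 90.00°
∠(j1100 + 535) = arctan(1100/535) = 64.06°
∠T(j1100) = 90.00° − 64.06° = 25.94°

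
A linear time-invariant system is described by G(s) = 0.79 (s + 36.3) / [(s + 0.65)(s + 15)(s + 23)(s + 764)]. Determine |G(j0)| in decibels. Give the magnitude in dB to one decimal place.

-75.5 dB

G(0) = 0.79 × 36.3 / (0.65 × 15 × 23 × 764) = 0.00016738
20 log₁₀(0.00016738) = -75.53 dB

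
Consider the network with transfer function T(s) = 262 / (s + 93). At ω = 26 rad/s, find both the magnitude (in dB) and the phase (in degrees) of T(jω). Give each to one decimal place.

|T| = 8.7 dB, ∠T = -15.6°

|j26 + 93| = √(26² + 93²) = 96.57
|T(j26)| = 262 / 96.57 = 2.7132
20 log₁₀(2.7132) = 8.67 dB
∠(j26 + 93) = arctan(26/93) = 15.62°
∠T(j26) = −15.62° = -15.62°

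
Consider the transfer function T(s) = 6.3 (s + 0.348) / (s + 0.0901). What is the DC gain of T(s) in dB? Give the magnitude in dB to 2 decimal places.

27.72 dB

T(0) = 6.3 × 0.348 / 0.0901 = 24.333
20 log₁₀(24.333) = 27.724 dB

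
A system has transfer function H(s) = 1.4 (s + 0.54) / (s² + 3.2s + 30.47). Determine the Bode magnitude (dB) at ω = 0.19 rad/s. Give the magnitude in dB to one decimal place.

-31.6 dB

|j0.19 + 0.54| = √(0.19² + 0.54²) = 0.5725
|(j0.19)² + 3.2(j0.19) + 30.47| = |30.434 + j0.608| = 30.44
|H(j0.19)| = 1.4 × 0.5725 / 30.44 = 0.026328
20 log₁₀(0.026328) = -31.59 dB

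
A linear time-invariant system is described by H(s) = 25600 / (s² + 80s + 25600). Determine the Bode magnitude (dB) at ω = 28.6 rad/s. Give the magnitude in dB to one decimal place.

|(j28.6)² + 80(j28.6) + 25600| = |24782 + j2288| = 2.489e+04
|H(j28.6)| = 25600 / 2.489e+04 = 1.0286
20 log₁₀(1.0286) = 0.25 dB

0.2 dB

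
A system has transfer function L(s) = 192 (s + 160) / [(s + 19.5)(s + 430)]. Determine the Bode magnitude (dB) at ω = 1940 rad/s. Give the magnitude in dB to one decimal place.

-20.3 dB

|j1940 + 160| = √(1940² + 160²) = 1947
|j1940 + 19.5| = √(1940² + 19.5²) = 1940
|j1940 + 430| = √(1940² + 430²) = 1987
|L(j1940)| = 192 × 1947 / (1940 × 1987) = 0.096947
20 log₁₀(0.096947) = -20.27 dB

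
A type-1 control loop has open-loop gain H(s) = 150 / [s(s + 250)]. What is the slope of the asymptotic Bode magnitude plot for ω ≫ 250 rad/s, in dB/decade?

With 0 zeros and 2 poles, the high-frequency asymptotic slope is 20 × (0 − 2) = -40 dB/decade.

-40 dB/decade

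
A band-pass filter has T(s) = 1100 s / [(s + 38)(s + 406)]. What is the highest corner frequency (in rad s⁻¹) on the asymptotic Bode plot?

Break frequencies occur at each pole and zero magnitude: 38 rad s⁻¹, 406 rad s⁻¹.
The highest is 406 rad s⁻¹.

406 rad s⁻¹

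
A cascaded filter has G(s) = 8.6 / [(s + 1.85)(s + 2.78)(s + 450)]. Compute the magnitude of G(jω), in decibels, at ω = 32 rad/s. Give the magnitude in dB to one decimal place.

-94.6 dB

|j32 + 1.85| = √(32² + 1.85²) = 32.05
|j32 + 2.78| = √(32² + 2.78²) = 32.12
|j32 + 450| = √(32² + 450²) = 451.1
|G(j32)| = 8.6 / (32.05 × 32.12 × 451.1) = 1.8515e-05
20 log₁₀(1.8515e-05) = -94.65 dB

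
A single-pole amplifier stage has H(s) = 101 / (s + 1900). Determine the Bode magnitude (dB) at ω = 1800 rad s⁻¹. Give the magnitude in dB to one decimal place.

|j1800 + 1900| = √(1800² + 1900²) = 2617
|H(j1800)| = 101 / 2617 = 0.03859
20 log₁₀(0.03859) = -28.27 dB

-28.3 dB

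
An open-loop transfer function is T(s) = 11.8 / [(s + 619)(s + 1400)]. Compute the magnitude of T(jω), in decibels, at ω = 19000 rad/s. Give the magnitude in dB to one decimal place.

|j19000 + 619| = √(19000² + 619²) = 1.901e+04
|j19000 + 1400| = √(19000² + 1400²) = 1.905e+04
|T(j19000)| = 11.8 / (1.901e+04 × 1.905e+04) = 3.2581e-08
20 log₁₀(3.2581e-08) = -149.74 dB

-149.7 dB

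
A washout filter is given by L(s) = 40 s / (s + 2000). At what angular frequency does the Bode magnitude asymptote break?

2000 rad/sec

The single real pole at s = −2000 gives a corner at ω = 2000 rad/sec.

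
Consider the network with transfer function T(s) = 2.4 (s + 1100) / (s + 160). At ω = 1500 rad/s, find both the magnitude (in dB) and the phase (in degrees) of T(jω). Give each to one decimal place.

|T| = 9.4 dB, ∠T = -30.2°

|j1500 + 1100| = √(1500² + 1100²) = 1860
|j1500 + 160| = √(1500² + 160²) = 1509
|T(j1500)| = 2.4 × 1860 / 1509 = 2.9594
20 log₁₀(2.9594) = 9.42 dB
∠(j1500 + 1100) = arctan(1500/1100) = 53.75°
∠(j1500 + 160) = arctan(1500/160) = 83.91°
∠T(j1500) = 53.75° − 83.91° = -30.17°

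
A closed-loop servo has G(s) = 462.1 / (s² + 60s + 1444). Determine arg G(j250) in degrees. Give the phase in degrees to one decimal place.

∠[(j250)² + 60(j250) + 1444] = ∠[-61056 + j15000] = 166.20°
∠G(j250) = −166.20° = -166.20°

-166.2 deg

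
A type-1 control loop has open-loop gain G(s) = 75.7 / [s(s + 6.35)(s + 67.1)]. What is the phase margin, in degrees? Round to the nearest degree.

88°

Gain crossover: |G(jω)| = 1 at ω ≈ 0.178 rad/sec.
∠G(j0.178) = −90° − arctan(0.178/6.35) − arctan(0.178/67.1) ≈ -91.75°
PM = 180° + (-91.75°) = 88.25°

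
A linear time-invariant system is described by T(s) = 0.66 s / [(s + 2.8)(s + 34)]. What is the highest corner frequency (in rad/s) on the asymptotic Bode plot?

Break frequencies occur at each pole and zero magnitude: 2.8 rad/s, 34 rad/s.
The highest is 34 rad/s.

34 rad/s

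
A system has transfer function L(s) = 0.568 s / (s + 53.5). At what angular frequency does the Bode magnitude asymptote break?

The single real pole at s = −53.5 gives a corner at ω = 53.5 rad/s.

53.5 rad/s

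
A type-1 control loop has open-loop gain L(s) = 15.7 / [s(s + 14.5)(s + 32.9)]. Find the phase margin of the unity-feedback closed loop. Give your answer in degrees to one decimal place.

89.8°

Gain crossover: |L(jω)| = 1 at ω ≈ 0.0329 rad/s.
∠L(j0.0329) = −90° − arctan(0.0329/14.5) − arctan(0.0329/32.9) ≈ -90.19°
PM = 180° + (-90.19°) = 89.81°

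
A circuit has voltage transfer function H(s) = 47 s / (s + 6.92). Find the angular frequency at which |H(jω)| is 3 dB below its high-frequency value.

For a single-pole high-pass, the −3 dB point is at the pole: ω = 6.92 rad/s.

6.92 rad/s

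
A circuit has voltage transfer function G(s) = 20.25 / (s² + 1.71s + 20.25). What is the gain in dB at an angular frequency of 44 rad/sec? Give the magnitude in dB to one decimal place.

|(j44)² + 1.71(j44) + 20.25| = |-1915.8 + j75.24| = 1917
|G(j44)| = 20.25 / 1917 = 0.010562
20 log₁₀(0.010562) = -39.52 dB

-39.5 dB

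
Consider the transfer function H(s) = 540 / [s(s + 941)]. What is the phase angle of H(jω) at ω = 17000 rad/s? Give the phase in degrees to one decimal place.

-176.8°

∠(j17000 + 941) = arctan(17000/941) = 86.83°
∠(j17000) = 90.00°
∠H(j17000) = − (86.83° + 90.00°) = -176.83°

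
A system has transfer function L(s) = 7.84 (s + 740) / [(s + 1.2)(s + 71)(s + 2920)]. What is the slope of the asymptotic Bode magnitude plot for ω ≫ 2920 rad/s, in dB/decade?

With 1 zero and 3 poles, the high-frequency asymptotic slope is 20 × (1 − 3) = -40 dB/decade.

-40 dB/decade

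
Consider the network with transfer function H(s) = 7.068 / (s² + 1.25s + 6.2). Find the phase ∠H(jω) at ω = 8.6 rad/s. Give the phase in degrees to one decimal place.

-171.0 deg

∠[(j8.6)² + 1.25(j8.6) + 6.2] = ∠[-67.76 + j10.75] = 170.99°
∠H(j8.6) = −170.99° = -170.99°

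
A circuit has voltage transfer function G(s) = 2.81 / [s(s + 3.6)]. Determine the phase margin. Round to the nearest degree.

Gain crossover: |G(jω)| = 1 at ω ≈ 0.764 rad/s.
∠G(j0.764) = −90° − arctan(0.764/3.6) ≈ -101.98°
PM = 180° + (-101.98°) = 78.02°

78°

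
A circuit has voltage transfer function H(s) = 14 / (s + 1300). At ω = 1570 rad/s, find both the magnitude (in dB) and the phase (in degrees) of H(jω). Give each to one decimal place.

|j1570 + 1300| = √(1570² + 1300²) = 2038
|H(j1570)| = 14 / 2038 = 0.0068683
20 log₁₀(0.0068683) = -43.26 dB
∠(j1570 + 1300) = arctan(1570/1300) = 50.37°
∠H(j1570) = −50.37° = -50.37°

|H| = -43.3 dB, ∠H = -50.4 deg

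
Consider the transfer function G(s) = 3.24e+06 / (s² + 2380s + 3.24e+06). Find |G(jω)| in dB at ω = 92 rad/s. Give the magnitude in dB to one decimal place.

|(j92)² + 2380(j92) + 3.24e+06| = |3.2315e+06 + j2.1896e+05| = 3.239e+06
|G(j92)| = 3.24e+06 / 3.239e+06 = 1.0003
20 log₁₀(1.0003) = 0.00 dB

0.0 dB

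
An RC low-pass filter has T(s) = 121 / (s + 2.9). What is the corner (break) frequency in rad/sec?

The single real pole at s = −2.9 gives a corner at ω = 2.9 rad/sec.

2.9 rad/sec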